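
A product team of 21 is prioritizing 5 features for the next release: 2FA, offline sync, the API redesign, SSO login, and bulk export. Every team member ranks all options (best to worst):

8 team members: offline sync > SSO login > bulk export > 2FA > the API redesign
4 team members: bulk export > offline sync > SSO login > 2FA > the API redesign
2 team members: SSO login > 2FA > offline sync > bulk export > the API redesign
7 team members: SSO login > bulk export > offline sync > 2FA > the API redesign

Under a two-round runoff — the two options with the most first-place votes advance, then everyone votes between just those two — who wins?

Round 1 first-place votes: 2FA 0, offline sync 8, the API redesign 0, SSO login 9, bulk export 4.
SSO login and offline sync advance.
Runoff: SSO login is preferred to offline sync by 9 voters; offline sync by 12.
offline sync wins the runoff.

offline sync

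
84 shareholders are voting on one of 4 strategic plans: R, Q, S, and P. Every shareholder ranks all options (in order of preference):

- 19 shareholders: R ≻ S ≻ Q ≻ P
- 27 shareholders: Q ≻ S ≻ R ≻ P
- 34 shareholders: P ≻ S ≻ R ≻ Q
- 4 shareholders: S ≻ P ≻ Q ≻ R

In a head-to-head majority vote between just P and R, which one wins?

R

Voters preferring P to R: 38; preferring R to P: 46.
R wins the head-to-head.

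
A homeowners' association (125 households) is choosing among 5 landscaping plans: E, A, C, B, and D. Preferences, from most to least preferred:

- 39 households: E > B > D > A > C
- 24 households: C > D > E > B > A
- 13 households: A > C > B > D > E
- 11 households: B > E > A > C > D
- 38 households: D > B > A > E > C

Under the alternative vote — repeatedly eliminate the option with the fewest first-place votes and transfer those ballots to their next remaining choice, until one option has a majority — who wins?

Round 1: E 39, A 13, C 24, B 11, D 38. Eliminate B.
Round 2: E 50, A 13, C 24, D 38. Eliminate A.
Round 3: E 50, C 37, D 38. Eliminate C.
Round 4: E 50, D 75. D has a majority.

D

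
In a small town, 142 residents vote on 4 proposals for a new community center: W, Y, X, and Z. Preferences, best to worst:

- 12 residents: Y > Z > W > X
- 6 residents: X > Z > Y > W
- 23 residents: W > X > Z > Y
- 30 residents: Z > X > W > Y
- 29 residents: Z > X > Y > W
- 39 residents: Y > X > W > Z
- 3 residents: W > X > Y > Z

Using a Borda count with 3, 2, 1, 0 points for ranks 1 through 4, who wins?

X

W: 12·1 + 6·0 + 23·3 + 30·1 + 29·0 + 39·1 + 3·3 = 159
Y: 12·3 + 6·1 + 23·0 + 30·0 + 29·1 + 39·3 + 3·1 = 191
X: 12·0 + 6·3 + 23·2 + 30·2 + 29·2 + 39·2 + 3·2 = 266
Z: 12·2 + 6·2 + 23·1 + 30·3 + 29·3 + 39·0 + 3·0 = 236
X has the highest Borda score (266).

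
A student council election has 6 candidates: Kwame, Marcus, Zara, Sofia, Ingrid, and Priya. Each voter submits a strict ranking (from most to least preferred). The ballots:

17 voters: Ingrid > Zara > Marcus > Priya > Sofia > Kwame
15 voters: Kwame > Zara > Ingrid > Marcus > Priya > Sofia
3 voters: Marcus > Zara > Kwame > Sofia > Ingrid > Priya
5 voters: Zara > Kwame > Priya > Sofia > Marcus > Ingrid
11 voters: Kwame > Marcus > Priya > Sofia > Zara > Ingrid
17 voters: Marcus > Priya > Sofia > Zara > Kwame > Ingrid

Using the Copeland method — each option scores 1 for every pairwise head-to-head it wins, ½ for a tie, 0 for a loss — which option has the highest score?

Zara

Kwame: beats Ingrid; ties Sofia and Priya; loses to Marcus and Zara → score 2.
Marcus: beats Kwame, Sofia, Ingrid, and Priya; loses to Zara → score 4.
Zara: beats Kwame, Marcus, Sofia, Ingrid, and Priya → score 5.
Sofia: beats Ingrid; ties Kwame; loses to Marcus, Zara, and Priya → score 1.5.
Ingrid: beats Priya; loses to Kwame, Marcus, Zara, and Sofia → score 1.
Priya: beats Sofia; ties Kwame; loses to Marcus, Zara, and Ingrid → score 1.5.
Zara has the best pairwise record.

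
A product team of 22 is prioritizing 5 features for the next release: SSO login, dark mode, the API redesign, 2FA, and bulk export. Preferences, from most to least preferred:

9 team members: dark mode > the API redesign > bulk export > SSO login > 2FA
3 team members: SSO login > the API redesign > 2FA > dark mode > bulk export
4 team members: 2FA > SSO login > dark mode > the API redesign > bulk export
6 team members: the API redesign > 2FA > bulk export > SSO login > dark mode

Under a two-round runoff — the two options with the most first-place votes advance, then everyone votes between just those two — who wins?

dark mode

Round 1 first-place votes: SSO login 3, dark mode 9, the API redesign 6, 2FA 4, bulk export 0.
dark mode and the API redesign advance.
Runoff: dark mode is preferred to the API redesign by 13 voters; the API redesign by 9.
dark mode wins the runoff.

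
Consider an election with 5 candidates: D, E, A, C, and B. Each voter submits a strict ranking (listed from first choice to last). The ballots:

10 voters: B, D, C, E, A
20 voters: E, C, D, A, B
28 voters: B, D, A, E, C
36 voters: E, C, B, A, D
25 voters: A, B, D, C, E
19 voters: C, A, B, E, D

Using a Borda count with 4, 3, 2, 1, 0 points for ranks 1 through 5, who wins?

D: 10·3 + 20·2 + 28·3 + 36·0 + 25·2 + 19·0 = 204
E: 10·1 + 20·4 + 28·1 + 36·4 + 25·0 + 19·1 = 281
A: 10·0 + 20·1 + 28·2 + 36·1 + 25·4 + 19·3 = 269
C: 10·2 + 20·3 + 28·0 + 36·3 + 25·1 + 19·4 = 289
B: 10·4 + 20·0 + 28·4 + 36·2 + 25·3 + 19·2 = 337
B has the highest Borda score (337).

B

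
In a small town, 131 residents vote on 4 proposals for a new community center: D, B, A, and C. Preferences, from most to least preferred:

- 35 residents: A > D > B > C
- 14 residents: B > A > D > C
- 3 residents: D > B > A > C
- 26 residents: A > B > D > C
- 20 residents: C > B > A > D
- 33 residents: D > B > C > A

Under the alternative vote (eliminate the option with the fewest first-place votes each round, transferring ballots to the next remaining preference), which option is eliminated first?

B

Round 1: D 36, B 14, A 61, C 20. Eliminate B.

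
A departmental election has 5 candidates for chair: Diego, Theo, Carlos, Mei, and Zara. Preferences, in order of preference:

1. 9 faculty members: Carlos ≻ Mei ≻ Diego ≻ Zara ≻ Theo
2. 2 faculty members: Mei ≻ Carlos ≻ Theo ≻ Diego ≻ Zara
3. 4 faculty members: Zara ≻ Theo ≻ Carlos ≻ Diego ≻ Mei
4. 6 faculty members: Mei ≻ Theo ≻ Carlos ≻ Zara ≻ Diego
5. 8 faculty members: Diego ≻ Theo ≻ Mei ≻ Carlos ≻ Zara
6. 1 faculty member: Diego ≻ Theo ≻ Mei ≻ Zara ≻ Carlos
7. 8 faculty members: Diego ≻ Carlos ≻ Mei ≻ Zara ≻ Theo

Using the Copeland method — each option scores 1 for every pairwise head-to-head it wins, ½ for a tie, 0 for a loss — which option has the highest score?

Carlos

Diego: beats Theo, Mei, and Zara; loses to Carlos → score 3.
Theo: ties Carlos; loses to Diego, Mei, and Zara → score 0.5.
Carlos: beats Diego, Mei, and Zara; ties Theo → score 3.5.
Mei: beats Theo and Zara; loses to Diego and Carlos → score 2.
Zara: beats Theo; loses to Diego, Carlos, and Mei → score 1.
Carlos has the best pairwise record.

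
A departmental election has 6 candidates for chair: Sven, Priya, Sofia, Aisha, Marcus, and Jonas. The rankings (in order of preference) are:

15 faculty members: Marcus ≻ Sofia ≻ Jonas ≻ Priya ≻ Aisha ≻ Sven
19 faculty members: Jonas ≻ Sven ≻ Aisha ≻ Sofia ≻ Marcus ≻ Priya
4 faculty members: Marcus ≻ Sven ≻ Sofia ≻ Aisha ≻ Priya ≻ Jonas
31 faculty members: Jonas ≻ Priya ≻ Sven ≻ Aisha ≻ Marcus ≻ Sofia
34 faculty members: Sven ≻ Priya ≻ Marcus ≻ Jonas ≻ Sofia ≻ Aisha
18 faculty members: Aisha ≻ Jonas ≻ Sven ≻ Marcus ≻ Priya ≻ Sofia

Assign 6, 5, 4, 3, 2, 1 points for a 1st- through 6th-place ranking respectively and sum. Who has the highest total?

Jonas

Sven: 15·1 + 19·5 + 4·5 + 31·4 + 34·6 + 18·4 = 530
Priya: 15·3 + 19·1 + 4·2 + 31·5 + 34·5 + 18·2 = 433
Sofia: 15·5 + 19·3 + 4·4 + 31·1 + 34·2 + 18·1 = 265
Aisha: 15·2 + 19·4 + 4·3 + 31·3 + 34·1 + 18·6 = 353
Marcus: 15·6 + 19·2 + 4·6 + 31·2 + 34·4 + 18·3 = 404
Jonas: 15·4 + 19·6 + 4·1 + 31·6 + 34·3 + 18·5 = 556
Jonas has the highest Borda score (556).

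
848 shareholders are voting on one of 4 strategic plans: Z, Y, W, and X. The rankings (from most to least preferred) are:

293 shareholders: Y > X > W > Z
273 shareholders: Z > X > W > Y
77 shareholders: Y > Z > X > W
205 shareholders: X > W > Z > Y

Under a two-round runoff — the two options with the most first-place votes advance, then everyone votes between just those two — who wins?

Round 1 first-place votes: Z 273, Y 370, W 0, X 205.
Y and Z advance.
Runoff: Y is preferred to Z by 370 voters; Z by 478.
Z wins the runoff.

Z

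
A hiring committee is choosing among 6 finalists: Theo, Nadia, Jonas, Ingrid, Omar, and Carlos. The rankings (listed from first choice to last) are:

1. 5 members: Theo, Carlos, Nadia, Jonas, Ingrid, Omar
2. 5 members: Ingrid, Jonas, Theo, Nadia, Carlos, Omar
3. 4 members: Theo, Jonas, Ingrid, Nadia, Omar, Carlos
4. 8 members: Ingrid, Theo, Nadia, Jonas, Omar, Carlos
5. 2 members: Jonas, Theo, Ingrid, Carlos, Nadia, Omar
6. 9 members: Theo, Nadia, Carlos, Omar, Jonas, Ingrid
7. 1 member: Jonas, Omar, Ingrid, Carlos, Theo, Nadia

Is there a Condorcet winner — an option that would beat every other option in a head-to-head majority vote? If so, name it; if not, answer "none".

Theo

Theo vs Nadia: 34–0 for Theo.
Theo vs Jonas: 26–8 for Theo.
Theo vs Ingrid: 20–14 for Theo.
Theo vs Omar: 33–1 for Theo.
Theo vs Carlos: 33–1 for Theo.
Theo beats every other option head-to-head.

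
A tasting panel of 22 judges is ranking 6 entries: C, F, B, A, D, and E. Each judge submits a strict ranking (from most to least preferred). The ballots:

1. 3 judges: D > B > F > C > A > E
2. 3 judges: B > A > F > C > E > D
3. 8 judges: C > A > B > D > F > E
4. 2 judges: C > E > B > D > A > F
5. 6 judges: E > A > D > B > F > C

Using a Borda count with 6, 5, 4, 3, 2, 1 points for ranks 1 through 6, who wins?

A

C: 3·3 + 3·3 + 8·6 + 2·6 + 6·1 = 84
F: 3·4 + 3·4 + 8·2 + 2·1 + 6·2 = 54
B: 3·5 + 3·6 + 8·4 + 2·4 + 6·3 = 91
A: 3·2 + 3·5 + 8·5 + 2·2 + 6·5 = 95
D: 3·6 + 3·1 + 8·3 + 2·3 + 6·4 = 75
E: 3·1 + 3·2 + 8·1 + 2·5 + 6·6 = 63
A has the highest Borda score (95).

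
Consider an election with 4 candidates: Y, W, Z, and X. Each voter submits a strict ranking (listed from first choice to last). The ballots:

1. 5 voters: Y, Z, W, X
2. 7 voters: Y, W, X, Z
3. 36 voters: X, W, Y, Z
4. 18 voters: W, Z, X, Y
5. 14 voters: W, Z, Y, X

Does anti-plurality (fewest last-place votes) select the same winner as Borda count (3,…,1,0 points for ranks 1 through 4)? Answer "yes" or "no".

yes

Anti-plurality — last-place votes: Y 18, W 0, Z 43, X 19. Winner: W.
Borda — scores: Y 86, W 187, Z 74, X 133. Winner: W.
The two methods agree.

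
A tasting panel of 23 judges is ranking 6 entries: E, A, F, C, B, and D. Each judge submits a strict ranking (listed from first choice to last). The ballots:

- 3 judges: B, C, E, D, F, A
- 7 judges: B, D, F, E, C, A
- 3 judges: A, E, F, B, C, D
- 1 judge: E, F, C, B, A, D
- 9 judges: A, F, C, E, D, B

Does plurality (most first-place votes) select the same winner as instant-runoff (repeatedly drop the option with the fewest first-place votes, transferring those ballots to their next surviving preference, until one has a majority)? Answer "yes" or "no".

Plurality — first-place votes: E 1, A 12, F 0, C 0, B 10, D 0. Winner: A.
Instant-runoff — R1 E 1, A 12, F 0, C 0, B 10, D 0 (A winner). Winner: A.
The two methods agree.

yes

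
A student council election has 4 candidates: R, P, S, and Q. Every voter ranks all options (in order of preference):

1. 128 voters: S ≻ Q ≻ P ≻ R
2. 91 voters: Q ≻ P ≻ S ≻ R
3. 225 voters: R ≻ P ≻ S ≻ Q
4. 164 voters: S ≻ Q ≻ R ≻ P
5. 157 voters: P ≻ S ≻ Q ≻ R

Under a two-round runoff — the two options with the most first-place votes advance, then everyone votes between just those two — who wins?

Round 1 first-place votes: R 225, P 157, S 292, Q 91.
S and R advance.
Runoff: S is preferred to R by 540 voters; R by 225.
S wins the runoff.

S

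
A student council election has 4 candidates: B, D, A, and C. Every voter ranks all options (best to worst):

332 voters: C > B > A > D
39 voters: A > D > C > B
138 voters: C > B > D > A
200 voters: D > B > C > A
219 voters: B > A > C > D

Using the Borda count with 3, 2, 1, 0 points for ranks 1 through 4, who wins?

B: 332·2 + 39·0 + 138·2 + 200·2 + 219·3 = 1997
D: 332·0 + 39·2 + 138·1 + 200·3 + 219·0 = 816
A: 332·1 + 39·3 + 138·0 + 200·0 + 219·2 = 887
C: 332·3 + 39·1 + 138·3 + 200·1 + 219·1 = 1868
B has the highest Borda score (1997).

B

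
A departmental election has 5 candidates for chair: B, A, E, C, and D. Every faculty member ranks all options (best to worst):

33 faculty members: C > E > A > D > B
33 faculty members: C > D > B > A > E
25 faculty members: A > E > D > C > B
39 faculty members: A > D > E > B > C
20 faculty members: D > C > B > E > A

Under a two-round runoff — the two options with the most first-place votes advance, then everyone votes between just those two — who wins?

C

Round 1 first-place votes: B 0, A 64, E 0, C 66, D 20.
C and A advance.
Runoff: C is preferred to A by 86 voters; A by 64.
C wins the runoff.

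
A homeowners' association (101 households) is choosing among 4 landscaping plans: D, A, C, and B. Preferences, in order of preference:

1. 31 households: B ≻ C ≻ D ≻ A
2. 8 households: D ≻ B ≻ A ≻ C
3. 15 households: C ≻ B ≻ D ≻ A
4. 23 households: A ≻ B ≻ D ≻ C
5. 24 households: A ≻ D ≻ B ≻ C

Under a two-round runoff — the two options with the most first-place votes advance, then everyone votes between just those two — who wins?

Round 1 first-place votes: D 8, A 47, C 15, B 31.
A and B advance.
Runoff: A is preferred to B by 47 voters; B by 54.
B wins the runoff.

B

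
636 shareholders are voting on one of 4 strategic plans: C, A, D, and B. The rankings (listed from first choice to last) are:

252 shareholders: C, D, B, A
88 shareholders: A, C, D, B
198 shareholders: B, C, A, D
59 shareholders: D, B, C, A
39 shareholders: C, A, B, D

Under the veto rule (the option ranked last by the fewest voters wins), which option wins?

C

Last-place votes: C 0, A 311, D 237, B 88.
C is ranked last by the fewest voters, so C wins.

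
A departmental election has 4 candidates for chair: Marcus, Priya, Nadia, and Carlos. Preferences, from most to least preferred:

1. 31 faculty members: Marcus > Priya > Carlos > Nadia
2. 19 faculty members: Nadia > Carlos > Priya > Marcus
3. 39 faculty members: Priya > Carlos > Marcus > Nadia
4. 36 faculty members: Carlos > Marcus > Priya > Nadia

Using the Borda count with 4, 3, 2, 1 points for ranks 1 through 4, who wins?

Carlos

Marcus: 31·4 + 19·1 + 39·2 + 36·3 = 329
Priya: 31·3 + 19·2 + 39·4 + 36·2 = 359
Nadia: 31·1 + 19·4 + 39·1 + 36·1 = 182
Carlos: 31·2 + 19·3 + 39·3 + 36·4 = 380
Carlos has the highest Borda score (380).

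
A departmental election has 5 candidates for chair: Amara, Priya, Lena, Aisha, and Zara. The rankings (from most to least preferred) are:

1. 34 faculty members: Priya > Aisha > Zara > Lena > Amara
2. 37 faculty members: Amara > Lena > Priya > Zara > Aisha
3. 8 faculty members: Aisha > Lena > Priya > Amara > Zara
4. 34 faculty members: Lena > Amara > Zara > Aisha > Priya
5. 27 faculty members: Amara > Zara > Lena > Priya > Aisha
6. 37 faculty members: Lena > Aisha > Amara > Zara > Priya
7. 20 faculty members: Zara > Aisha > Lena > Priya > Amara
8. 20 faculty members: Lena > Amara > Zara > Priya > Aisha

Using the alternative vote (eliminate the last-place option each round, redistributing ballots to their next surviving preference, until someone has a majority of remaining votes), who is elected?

Round 1: Amara 64, Priya 34, Lena 91, Aisha 8, Zara 20. Eliminate Aisha.
Round 2: Amara 64, Priya 34, Lena 99, Zara 20. Eliminate Zara.
Round 3: Amara 64, Priya 34, Lena 119. Lena has a majority.

Lena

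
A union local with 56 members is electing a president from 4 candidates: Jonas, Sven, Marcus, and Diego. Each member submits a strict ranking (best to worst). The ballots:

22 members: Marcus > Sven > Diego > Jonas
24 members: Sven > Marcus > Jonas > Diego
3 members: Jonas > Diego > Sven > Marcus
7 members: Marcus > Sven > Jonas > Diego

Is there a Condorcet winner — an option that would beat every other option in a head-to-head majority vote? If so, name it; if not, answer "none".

Marcus vs Jonas: 53–3 for Marcus.
Marcus vs Sven: 29–27 for Marcus.
Marcus vs Diego: 53–3 for Marcus.
Marcus beats every other option head-to-head.

Marcus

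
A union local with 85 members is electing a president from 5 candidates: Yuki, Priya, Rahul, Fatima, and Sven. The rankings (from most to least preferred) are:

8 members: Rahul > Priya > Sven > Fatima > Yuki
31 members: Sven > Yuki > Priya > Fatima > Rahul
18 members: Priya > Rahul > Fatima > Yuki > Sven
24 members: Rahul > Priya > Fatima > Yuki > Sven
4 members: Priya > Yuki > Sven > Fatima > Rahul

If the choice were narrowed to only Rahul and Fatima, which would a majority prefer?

Rahul

Voters preferring Rahul to Fatima: 50; preferring Fatima to Rahul: 35.
Rahul wins the head-to-head.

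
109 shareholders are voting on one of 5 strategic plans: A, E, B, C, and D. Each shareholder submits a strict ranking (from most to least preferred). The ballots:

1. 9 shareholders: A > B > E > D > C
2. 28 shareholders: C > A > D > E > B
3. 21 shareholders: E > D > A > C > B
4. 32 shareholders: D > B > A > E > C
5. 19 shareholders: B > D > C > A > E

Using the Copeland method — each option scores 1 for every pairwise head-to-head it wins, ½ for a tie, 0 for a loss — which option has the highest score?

A: beats E, B, and C; loses to D → score 3.
E: beats C; loses to A, B, and D → score 1.
B: beats E and C; loses to A and D → score 2.
C: loses to A, E, B, and D → score 0.
D: beats A, E, B, and C → score 4.
D has the best pairwise record.

D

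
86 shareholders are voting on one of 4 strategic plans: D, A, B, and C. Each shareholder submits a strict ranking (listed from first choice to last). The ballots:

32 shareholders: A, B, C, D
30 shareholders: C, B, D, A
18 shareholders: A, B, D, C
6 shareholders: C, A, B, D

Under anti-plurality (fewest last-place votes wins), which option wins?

B

Last-place votes: D 38, A 30, B 0, C 18.
B is ranked last by the fewest voters, so B wins.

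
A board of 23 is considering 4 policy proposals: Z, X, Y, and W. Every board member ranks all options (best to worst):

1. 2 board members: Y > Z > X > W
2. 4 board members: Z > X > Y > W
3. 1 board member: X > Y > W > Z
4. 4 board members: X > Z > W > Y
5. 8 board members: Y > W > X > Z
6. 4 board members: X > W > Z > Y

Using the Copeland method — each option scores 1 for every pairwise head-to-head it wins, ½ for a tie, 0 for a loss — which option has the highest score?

X

Z: beats Y; loses to X and W → score 1.
X: beats Z, Y, and W → score 3.
Y: beats W; loses to Z and X → score 1.
W: beats Z; loses to X and Y → score 1.
X has the best pairwise record.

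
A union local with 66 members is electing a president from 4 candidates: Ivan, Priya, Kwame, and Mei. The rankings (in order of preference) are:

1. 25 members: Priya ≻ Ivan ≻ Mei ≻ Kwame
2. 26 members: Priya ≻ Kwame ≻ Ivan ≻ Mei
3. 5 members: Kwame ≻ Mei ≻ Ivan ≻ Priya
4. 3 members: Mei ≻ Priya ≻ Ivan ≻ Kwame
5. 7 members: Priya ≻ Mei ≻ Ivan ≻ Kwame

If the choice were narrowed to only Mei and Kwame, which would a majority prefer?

Voters preferring Mei to Kwame: 35; preferring Kwame to Mei: 31.
Mei wins the head-to-head.

Mei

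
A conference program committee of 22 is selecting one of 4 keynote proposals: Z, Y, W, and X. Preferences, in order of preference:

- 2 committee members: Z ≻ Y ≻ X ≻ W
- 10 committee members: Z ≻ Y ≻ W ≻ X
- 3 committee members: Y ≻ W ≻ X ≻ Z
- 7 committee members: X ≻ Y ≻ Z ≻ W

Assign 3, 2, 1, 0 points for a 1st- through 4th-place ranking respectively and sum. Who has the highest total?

Y

Z: 2·3 + 10·3 + 3·0 + 7·1 = 43
Y: 2·2 + 10·2 + 3·3 + 7·2 = 47
W: 2·0 + 10·1 + 3·2 + 7·0 = 16
X: 2·1 + 10·0 + 3·1 + 7·3 = 26
Y has the highest Borda score (47).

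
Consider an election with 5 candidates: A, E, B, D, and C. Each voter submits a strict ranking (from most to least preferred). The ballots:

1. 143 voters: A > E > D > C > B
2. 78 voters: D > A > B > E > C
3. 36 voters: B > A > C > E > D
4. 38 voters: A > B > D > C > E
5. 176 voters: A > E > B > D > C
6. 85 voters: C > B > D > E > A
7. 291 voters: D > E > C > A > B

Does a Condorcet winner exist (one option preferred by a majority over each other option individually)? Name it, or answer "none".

D vs A: 454–393 for D.
D vs E: 492–355 for D.
D vs B: 512–335 for D.
D vs C: 726–121 for D.
D beats every other option head-to-head.

D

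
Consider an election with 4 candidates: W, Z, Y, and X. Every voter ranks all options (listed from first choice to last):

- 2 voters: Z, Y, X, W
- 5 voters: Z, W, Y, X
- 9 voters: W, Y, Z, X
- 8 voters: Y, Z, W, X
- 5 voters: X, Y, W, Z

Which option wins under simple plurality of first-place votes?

W

First-place votes: W 9, Z 7, Y 8, X 5.
W has the most first-place votes.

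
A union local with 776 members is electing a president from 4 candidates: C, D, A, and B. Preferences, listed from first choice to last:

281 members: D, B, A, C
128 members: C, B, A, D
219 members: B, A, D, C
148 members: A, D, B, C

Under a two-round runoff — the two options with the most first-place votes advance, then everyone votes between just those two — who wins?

D

Round 1 first-place votes: C 128, D 281, A 148, B 219.
D and B advance.
Runoff: D is preferred to B by 429 voters; B by 347.
D wins the runoff.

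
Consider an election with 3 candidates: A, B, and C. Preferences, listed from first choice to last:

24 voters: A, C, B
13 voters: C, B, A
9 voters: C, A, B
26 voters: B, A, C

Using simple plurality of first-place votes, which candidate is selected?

First-place votes: A 24, B 26, C 22.
B has the most first-place votes.

B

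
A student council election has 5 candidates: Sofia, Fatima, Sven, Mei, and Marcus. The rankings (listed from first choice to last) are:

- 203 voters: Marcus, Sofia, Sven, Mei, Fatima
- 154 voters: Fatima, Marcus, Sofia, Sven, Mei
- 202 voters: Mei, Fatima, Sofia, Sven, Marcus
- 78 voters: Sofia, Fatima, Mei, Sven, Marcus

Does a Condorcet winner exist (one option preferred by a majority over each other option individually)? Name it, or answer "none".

Checking pairwise contests:
Fatima beats Sofia 356–281.
Mei beats Fatima 405–232.
Sofia beats Sven 637–0.
Sofia beats Mei 435–202.
Fatima beats Marcus 434–203.
Every option loses at least one head-to-head, so there is no Condorcet winner.

none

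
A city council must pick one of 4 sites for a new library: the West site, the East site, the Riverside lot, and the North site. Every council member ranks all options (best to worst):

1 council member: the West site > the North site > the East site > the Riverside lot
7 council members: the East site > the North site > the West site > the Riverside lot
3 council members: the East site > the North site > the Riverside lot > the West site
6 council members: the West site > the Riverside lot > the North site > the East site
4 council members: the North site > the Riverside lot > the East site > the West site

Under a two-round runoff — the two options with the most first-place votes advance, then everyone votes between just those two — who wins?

Round 1 first-place votes: the West site 7, the East site 10, the Riverside lot 0, the North site 4.
the East site and the West site advance.
Runoff: the East site is preferred to the West site by 14 voters; the West site by 7.
the East site wins the runoff.

the East site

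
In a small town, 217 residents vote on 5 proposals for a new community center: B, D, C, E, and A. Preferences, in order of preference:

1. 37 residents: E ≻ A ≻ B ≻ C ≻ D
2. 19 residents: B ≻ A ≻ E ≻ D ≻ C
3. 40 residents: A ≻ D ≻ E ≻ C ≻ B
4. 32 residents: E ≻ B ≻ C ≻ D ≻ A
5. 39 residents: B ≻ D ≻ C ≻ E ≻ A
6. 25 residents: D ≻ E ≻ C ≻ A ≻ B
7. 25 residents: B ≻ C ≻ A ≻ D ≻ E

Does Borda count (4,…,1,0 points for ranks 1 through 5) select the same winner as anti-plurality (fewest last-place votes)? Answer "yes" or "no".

no

Borda — scores: B 502, D 413, C 344, E 508, A 403. Winner: E.
Anti-plurality — last-place votes: B 65, D 37, C 19, E 25, A 71. Winner: C.
The two methods disagree.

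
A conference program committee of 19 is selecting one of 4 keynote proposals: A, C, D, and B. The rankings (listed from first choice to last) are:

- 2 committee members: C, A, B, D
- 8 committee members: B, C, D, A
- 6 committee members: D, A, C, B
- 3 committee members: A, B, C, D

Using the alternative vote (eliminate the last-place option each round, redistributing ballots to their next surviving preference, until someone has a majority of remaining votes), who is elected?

B

Round 1: A 3, C 2, D 6, B 8. Eliminate C.
Round 2: A 5, D 6, B 8. Eliminate A.
Round 3: D 6, B 13. B has a majority.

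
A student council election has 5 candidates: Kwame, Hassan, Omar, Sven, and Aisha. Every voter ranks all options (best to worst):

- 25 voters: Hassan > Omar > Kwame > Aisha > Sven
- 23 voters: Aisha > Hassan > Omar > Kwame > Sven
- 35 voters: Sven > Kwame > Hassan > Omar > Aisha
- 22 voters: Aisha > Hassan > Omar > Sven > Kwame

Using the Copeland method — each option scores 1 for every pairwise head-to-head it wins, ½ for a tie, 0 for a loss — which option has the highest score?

Hassan

Kwame: beats Aisha; loses to Hassan, Omar, and Sven → score 1.
Hassan: beats Kwame, Omar, Sven, and Aisha → score 4.
Omar: beats Kwame, Sven, and Aisha; loses to Hassan → score 3.
Sven: beats Kwame; loses to Hassan, Omar, and Aisha → score 1.
Aisha: beats Sven; loses to Kwame, Hassan, and Omar → score 1.
Hassan has the best pairwise record.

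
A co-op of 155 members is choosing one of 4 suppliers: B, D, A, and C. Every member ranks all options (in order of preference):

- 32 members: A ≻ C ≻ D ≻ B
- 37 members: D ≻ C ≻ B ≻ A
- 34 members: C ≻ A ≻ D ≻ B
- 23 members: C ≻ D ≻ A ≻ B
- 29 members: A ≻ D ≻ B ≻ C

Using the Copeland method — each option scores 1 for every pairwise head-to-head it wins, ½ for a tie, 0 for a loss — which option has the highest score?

C

B: loses to D, A, and C → score 0.
D: beats B; loses to A and C → score 1.
A: beats B and D; loses to C → score 2.
C: beats B, D, and A → score 3.
C has the best pairwise record.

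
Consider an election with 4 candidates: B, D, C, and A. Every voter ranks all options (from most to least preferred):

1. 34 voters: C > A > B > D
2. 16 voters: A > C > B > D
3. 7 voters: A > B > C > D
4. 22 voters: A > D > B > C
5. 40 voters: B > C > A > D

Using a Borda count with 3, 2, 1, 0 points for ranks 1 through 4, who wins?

B: 34·1 + 16·1 + 7·2 + 22·1 + 40·3 = 206
D: 34·0 + 16·0 + 7·0 + 22·2 + 40·0 = 44
C: 34·3 + 16·2 + 7·1 + 22·0 + 40·2 = 221
A: 34·2 + 16·3 + 7·3 + 22·3 + 40·1 = 243
A has the highest Borda score (243).

A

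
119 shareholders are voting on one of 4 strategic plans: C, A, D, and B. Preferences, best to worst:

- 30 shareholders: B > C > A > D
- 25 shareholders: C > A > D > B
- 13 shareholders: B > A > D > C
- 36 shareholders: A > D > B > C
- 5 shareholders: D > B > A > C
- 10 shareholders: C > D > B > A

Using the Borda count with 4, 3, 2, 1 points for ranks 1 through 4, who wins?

C: 30·3 + 25·4 + 13·1 + 36·1 + 5·1 + 10·4 = 284
A: 30·2 + 25·3 + 13·3 + 36·4 + 5·2 + 10·1 = 338
D: 30·1 + 25·2 + 13·2 + 36·3 + 5·4 + 10·3 = 264
B: 30·4 + 25·1 + 13·4 + 36·2 + 5·3 + 10·2 = 304
A has the highest Borda score (338).

A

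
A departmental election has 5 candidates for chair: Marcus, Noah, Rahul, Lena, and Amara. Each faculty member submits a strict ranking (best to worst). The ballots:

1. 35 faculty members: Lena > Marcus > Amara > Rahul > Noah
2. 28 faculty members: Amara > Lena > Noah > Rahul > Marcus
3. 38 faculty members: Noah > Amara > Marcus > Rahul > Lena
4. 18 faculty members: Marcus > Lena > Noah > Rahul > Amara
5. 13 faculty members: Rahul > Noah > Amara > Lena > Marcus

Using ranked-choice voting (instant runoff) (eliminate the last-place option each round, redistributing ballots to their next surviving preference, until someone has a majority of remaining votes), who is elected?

Round 1: Marcus 18, Noah 38, Rahul 13, Lena 35, Amara 28. Eliminate Rahul.
Round 2: Marcus 18, Noah 51, Lena 35, Amara 28. Eliminate Marcus.
Round 3: Noah 51, Lena 53, Amara 28. Eliminate Amara.
Round 4: Noah 51, Lena 81. Lena has a majority.

Lena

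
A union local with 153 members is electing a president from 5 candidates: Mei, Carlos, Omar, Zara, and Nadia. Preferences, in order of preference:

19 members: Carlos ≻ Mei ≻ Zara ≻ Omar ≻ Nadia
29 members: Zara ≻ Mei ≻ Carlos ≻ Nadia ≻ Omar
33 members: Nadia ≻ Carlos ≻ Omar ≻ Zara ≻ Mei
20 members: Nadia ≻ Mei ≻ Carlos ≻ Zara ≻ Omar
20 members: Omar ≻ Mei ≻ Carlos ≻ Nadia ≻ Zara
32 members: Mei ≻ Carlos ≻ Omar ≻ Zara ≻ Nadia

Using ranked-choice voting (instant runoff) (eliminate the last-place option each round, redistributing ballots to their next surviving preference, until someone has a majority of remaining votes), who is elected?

Round 1: Mei 32, Carlos 19, Omar 20, Zara 29, Nadia 53. Eliminate Carlos.
Round 2: Mei 51, Omar 20, Zara 29, Nadia 53. Eliminate Omar.
Round 3: Mei 71, Zara 29, Nadia 53. Eliminate Zara.
Round 4: Mei 100, Nadia 53. Mei has a majority.

Mei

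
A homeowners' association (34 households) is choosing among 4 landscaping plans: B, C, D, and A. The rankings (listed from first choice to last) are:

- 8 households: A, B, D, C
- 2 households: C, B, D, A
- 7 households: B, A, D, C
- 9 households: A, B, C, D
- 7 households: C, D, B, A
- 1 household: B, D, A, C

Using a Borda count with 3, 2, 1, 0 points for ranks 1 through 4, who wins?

B: 8·2 + 2·2 + 7·3 + 9·2 + 7·1 + 1·3 = 69
C: 8·0 + 2·3 + 7·0 + 9·1 + 7·3 + 1·0 = 36
D: 8·1 + 2·1 + 7·1 + 9·0 + 7·2 + 1·2 = 33
A: 8·3 + 2·0 + 7·2 + 9·3 + 7·0 + 1·1 = 66
B has the highest Borda score (69).

B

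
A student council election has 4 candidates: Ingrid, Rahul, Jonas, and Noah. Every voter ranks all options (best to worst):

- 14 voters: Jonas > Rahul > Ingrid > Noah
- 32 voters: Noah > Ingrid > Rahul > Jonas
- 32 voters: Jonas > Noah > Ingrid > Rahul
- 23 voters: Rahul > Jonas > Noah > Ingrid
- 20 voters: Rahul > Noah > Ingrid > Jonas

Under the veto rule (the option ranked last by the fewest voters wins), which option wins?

Noah

Last-place votes: Ingrid 23, Rahul 32, Jonas 52, Noah 14.
Noah is ranked last by the fewest voters, so Noah wins.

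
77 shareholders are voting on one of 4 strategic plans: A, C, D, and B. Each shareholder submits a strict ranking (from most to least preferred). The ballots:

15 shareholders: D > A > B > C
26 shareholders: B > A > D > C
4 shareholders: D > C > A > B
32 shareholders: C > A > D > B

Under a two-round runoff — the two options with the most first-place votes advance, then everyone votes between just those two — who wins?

B

Round 1 first-place votes: A 0, C 32, D 19, B 26.
C and B advance.
Runoff: C is preferred to B by 36 voters; B by 41.
B wins the runoff.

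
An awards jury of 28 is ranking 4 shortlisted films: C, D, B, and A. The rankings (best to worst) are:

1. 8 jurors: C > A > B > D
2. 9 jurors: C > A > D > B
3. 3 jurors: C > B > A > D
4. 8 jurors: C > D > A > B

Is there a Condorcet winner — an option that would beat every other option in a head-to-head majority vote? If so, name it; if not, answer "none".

C

C vs D: 28–0 for C.
C vs B: 28–0 for C.
C vs A: 28–0 for C.
C beats every other option head-to-head.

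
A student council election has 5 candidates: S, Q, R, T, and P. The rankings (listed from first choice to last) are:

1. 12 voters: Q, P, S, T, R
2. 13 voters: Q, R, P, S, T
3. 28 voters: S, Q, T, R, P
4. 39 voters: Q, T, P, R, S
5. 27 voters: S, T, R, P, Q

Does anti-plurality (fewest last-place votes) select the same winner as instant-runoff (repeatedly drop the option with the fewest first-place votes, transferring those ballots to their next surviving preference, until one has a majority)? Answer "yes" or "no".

Anti-plurality — last-place votes: S 39, Q 27, R 12, T 13, P 28. Winner: R.
Instant-runoff — R1 S 55, Q 64, R 0, T 0, P 0 (Q winner). Winner: Q.
The two methods disagree.

no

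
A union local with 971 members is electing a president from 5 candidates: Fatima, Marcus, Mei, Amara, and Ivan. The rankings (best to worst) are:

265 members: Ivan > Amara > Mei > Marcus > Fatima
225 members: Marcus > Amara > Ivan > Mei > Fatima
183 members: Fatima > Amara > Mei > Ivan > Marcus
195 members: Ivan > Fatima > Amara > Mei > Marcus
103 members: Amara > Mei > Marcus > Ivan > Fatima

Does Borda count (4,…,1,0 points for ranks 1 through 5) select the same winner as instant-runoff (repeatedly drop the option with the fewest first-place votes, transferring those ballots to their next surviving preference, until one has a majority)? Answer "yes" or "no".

no

Borda — scores: Fatima 1317, Marcus 1371, Mei 1625, Amara 2821, Ivan 2576. Winner: Amara.
Instant-runoff — R1 Fatima 183, Marcus 225, Mei 0, Amara 103, Ivan 460 (Mei out); R2 Fatima 183, Marcus 225, Amara 103, Ivan 460 (Amara out); R3 Fatima 183, Marcus 328, Ivan 460 (Fatima out); R4 Marcus 328, Ivan 643 (Ivan winner). Winner: Ivan.
The two methods disagree.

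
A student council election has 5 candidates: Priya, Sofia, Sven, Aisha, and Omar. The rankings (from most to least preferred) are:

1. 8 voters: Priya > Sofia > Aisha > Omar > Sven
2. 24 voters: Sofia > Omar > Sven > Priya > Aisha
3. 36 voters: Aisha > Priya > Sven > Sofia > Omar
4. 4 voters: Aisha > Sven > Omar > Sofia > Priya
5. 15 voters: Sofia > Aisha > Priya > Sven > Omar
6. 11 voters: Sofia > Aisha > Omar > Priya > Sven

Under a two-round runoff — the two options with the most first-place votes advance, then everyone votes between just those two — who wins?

Sofia

Round 1 first-place votes: Priya 8, Sofia 50, Sven 0, Aisha 40, Omar 0.
Sofia and Aisha advance.
Runoff: Sofia is preferred to Aisha by 58 voters; Aisha by 40.
Sofia wins the runoff.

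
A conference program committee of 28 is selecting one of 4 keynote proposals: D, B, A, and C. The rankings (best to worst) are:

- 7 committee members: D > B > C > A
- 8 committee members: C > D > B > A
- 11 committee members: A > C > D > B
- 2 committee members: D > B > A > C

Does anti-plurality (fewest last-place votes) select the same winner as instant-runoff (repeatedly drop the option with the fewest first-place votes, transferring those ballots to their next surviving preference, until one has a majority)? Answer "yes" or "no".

Anti-plurality — last-place votes: D 0, B 11, A 15, C 2. Winner: D.
Instant-runoff — R1 D 9, B 0, A 11, C 8 (B out); R2 D 9, A 11, C 8 (C out); R3 D 17, A 11 (D winner). Winner: D.
The two methods agree.

yes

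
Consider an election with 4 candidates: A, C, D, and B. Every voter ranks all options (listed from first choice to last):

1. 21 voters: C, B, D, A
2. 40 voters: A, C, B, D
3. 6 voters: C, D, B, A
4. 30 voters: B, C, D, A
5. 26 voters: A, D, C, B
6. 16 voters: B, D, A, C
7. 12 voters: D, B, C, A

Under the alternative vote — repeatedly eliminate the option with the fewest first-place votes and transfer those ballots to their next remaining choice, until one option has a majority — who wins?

Round 1: A 66, C 27, D 12, B 46. Eliminate D.
Round 2: A 66, C 27, B 58. Eliminate C.
Round 3: A 66, B 85. B has a majority.

B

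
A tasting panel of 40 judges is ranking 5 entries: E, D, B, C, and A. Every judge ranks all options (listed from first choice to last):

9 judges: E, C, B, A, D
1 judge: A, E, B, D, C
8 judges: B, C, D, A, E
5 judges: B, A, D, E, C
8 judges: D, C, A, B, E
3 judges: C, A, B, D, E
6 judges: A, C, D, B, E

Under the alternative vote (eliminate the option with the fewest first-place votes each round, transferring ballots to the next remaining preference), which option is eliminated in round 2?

D

Round 1: E 9, D 8, B 13, C 3, A 7. Eliminate C.
Round 2: E 9, D 8, B 13, A 10. Eliminate D.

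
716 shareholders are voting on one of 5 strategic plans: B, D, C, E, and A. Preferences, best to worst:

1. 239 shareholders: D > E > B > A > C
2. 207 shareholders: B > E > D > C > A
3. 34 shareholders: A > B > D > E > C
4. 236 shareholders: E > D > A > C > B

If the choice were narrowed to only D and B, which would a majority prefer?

D

Voters preferring D to B: 475; preferring B to D: 241.
D wins the head-to-head.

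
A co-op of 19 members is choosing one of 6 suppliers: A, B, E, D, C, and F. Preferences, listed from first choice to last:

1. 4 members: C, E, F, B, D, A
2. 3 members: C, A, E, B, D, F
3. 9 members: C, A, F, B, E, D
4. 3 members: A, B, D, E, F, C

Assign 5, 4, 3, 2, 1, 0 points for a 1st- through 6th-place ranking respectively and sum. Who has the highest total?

A: 4·0 + 3·4 + 9·4 + 3·5 = 63
B: 4·2 + 3·2 + 9·2 + 3·4 = 44
E: 4·4 + 3·3 + 9·1 + 3·2 = 40
D: 4·1 + 3·1 + 9·0 + 3·3 = 16
C: 4·5 + 3·5 + 9·5 + 3·0 = 80
F: 4·3 + 3·0 + 9·3 + 3·1 = 42
C has the highest Borda score (80).

C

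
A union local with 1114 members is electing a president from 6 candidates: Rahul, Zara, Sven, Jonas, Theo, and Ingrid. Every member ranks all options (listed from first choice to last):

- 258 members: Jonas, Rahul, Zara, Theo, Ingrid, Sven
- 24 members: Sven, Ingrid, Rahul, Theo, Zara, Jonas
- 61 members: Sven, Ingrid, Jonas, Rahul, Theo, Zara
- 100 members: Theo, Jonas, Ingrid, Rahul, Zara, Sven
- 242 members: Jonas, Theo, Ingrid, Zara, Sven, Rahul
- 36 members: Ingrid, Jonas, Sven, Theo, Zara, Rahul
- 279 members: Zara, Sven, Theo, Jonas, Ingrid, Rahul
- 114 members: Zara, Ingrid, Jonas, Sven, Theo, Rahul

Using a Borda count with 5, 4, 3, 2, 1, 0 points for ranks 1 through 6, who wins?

Rahul: 258·4 + 24·3 + 61·2 + 100·2 + 242·0 + 36·0 + 279·0 + 114·0 = 1426
Zara: 258·3 + 24·1 + 61·0 + 100·1 + 242·2 + 36·1 + 279·5 + 114·5 = 3383
Sven: 258·0 + 24·5 + 61·5 + 100·0 + 242·1 + 36·3 + 279·4 + 114·2 = 2119
Jonas: 258·5 + 24·0 + 61·3 + 100·4 + 242·5 + 36·4 + 279·2 + 114·3 = 4127
Theo: 258·2 + 24·2 + 61·1 + 100·5 + 242·4 + 36·2 + 279·3 + 114·1 = 3116
Ingrid: 258·1 + 24·4 + 61·4 + 100·3 + 242·3 + 36·5 + 279·1 + 114·4 = 2539
Jonas has the highest Borda score (4127).

Jonas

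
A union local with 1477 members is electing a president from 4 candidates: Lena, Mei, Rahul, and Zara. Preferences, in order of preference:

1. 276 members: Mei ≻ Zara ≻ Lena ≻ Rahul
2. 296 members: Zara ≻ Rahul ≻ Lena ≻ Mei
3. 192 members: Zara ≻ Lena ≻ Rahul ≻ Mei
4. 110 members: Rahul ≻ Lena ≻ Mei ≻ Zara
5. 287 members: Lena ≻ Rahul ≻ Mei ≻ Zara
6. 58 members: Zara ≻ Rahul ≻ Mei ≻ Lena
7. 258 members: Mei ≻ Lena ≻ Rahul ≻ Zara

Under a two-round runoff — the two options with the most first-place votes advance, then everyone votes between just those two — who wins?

Round 1 first-place votes: Lena 287, Mei 534, Rahul 110, Zara 546.
Zara and Mei advance.
Runoff: Zara is preferred to Mei by 546 voters; Mei by 931.
Mei wins the runoff.

Mei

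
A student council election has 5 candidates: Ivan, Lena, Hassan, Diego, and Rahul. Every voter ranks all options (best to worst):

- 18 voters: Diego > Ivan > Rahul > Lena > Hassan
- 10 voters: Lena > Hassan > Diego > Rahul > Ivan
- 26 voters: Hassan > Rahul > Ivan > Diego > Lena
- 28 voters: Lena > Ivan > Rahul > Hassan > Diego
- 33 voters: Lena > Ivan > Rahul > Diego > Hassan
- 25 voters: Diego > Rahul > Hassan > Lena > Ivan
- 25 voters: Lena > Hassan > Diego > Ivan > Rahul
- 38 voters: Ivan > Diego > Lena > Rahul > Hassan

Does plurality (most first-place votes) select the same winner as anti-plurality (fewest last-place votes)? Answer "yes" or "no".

Plurality — first-place votes: Ivan 38, Lena 96, Hassan 26, Diego 43, Rahul 0. Winner: Lena.
Anti-plurality — last-place votes: Ivan 35, Lena 26, Hassan 89, Diego 28, Rahul 25. Winner: Rahul.
The two methods disagree.

no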